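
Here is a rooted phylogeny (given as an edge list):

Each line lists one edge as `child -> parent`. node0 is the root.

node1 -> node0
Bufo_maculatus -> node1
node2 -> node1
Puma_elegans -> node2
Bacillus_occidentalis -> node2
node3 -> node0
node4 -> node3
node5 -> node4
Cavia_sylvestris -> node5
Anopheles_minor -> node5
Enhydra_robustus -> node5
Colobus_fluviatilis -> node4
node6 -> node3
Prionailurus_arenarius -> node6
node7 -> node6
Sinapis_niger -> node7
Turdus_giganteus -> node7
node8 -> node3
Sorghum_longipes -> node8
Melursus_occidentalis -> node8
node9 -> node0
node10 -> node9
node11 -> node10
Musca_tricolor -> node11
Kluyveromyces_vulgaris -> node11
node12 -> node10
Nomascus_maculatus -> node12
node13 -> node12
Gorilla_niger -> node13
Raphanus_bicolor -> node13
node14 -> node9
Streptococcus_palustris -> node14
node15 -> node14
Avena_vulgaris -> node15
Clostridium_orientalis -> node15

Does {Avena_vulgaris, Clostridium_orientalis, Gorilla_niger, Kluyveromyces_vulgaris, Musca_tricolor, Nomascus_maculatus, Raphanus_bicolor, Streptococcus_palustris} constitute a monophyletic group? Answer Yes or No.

Yes

The most recent common ancestor of these taxa subtends (((Musca_tricolor,Kluyveromyces_vulgaris),(Nomascus_maculatus,(Gorilla_niger,Raphanus_bicolor))),(Streptococcus_palustris,(Avena_vulgaris,Clostridium_orientalis))).
That clade has exactly 8 tips — every listed taxon and nothing else — so the group is monophyletic.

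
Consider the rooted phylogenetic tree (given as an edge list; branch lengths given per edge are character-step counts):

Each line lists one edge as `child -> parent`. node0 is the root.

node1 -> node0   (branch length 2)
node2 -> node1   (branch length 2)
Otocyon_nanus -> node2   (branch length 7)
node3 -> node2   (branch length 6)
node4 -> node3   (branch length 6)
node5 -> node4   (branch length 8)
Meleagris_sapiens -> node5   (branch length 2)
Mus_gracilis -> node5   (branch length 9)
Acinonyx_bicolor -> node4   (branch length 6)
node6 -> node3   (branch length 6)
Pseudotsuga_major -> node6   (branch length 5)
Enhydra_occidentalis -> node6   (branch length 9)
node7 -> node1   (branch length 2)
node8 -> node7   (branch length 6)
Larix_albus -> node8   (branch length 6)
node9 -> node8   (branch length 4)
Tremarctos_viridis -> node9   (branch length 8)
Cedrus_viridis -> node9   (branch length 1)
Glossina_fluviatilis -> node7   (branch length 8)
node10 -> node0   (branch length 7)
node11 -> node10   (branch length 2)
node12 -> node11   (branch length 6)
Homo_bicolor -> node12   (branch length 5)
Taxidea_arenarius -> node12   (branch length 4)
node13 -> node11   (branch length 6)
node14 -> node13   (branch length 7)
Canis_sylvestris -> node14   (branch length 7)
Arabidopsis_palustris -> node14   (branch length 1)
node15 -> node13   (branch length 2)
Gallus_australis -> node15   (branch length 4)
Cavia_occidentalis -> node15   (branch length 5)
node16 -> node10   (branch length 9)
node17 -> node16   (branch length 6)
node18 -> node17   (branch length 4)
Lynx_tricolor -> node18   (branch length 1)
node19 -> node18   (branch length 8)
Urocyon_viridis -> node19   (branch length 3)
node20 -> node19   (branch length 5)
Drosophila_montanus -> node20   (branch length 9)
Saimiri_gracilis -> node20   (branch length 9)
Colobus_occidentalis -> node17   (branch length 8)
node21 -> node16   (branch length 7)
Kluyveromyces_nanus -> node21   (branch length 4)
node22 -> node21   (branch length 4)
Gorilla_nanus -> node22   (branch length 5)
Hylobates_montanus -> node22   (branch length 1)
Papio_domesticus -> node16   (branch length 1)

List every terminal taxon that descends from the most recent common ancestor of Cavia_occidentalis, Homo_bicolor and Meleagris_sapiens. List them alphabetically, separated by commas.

Acinonyx_bicolor, Arabidopsis_palustris, Canis_sylvestris, Cavia_occidentalis, Cedrus_viridis, Colobus_occidentalis, Drosophila_montanus, Enhydra_occidentalis, Gallus_australis, Glossina_fluviatilis, Gorilla_nanus, Homo_bicolor, Hylobates_montanus, Kluyveromyces_nanus, Larix_albus, Lynx_tricolor, Meleagris_sapiens, Mus_gracilis, Otocyon_nanus, Papio_domesticus, Pseudotsuga_major, Saimiri_gracilis, Taxidea_arenarius, Tremarctos_viridis, Urocyon_viridis

Tracing Cavia_occidentalis: it sits inside (Gallus_australis,Cavia_occidentalis).
Tracing Homo_bicolor: it sits inside (Homo_bicolor,Taxidea_arenarius).
Tracing Meleagris_sapiens: it sits inside (Meleagris_sapiens,Mus_gracilis).
The smallest clade enclosing all 3 is the whole tree (their MRCA is the root), so the answer is all 25 tips in alphabetical order.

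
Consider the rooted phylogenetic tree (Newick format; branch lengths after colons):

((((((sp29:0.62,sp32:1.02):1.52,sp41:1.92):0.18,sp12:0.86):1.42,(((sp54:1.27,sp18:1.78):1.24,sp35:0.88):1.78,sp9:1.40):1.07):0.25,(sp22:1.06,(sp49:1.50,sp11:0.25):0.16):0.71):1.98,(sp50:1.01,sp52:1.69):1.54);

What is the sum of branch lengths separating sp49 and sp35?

6.35

The path runs sp49 → … → MRCA → … → sp35; the MRCA is the node subtending (((((sp29,sp32),sp41),sp12),(((sp54,sp18),sp35),sp9)),(sp22,(sp49,sp11))).
Branch lengths along that path: 1.50 + 0.16 + 0.71 + 0.25 + 1.07 + 1.78 + 0.88 = 6.35.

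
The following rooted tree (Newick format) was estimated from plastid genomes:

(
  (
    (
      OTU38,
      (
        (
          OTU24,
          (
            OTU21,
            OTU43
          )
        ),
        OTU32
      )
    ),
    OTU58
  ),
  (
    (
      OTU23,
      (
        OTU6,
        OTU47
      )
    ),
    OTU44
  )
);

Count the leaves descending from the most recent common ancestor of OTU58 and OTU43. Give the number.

6

The MRCA of OTU58 and OTU43 is the node subtending ((OTU38,((OTU24,(OTU21,OTU43)),OTU32)),OTU58).
That clade contains 6 terminal taxa: OTU21, OTU24, OTU32, OTU38, OTU43, OTU58.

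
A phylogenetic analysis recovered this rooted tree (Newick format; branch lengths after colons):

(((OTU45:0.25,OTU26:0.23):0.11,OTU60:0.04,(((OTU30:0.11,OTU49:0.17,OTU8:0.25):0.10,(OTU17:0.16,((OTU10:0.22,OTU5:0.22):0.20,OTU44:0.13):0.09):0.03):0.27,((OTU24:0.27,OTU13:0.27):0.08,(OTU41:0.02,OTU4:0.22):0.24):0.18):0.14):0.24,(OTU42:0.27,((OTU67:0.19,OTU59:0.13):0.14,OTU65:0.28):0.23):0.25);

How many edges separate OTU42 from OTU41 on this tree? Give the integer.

7

The MRCA of OTU42 and OTU41 is the root of the tree.
From OTU42 up to that node: 2 branches. From OTU41 up to the same node: 5 branches. Total: 2 + 5 = 7.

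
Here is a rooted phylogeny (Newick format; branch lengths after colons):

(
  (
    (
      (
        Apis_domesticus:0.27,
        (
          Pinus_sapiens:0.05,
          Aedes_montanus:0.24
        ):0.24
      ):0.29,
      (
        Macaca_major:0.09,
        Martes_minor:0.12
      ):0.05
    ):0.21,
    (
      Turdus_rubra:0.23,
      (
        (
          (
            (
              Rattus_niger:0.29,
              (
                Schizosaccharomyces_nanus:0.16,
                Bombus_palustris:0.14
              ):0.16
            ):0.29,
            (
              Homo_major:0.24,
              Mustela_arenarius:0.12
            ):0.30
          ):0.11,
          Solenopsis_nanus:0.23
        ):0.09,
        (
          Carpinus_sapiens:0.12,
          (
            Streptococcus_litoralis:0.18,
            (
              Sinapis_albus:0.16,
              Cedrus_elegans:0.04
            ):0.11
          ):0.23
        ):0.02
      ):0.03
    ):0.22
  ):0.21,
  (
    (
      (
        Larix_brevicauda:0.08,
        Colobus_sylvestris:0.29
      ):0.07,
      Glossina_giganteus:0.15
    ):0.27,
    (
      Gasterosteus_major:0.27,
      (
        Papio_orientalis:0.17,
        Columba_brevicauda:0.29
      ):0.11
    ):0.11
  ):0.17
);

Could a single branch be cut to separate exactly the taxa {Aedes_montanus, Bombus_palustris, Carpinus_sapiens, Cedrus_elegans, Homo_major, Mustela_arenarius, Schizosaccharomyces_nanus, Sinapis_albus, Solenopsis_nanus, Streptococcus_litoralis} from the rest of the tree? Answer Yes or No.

The MRCA of the listed taxa subtends (((Apis_domesticus,(Pinus_sapiens,Aedes_montanus)),(Macaca_major,Martes_minor)),(Turdus_rubra,((((Rattus_niger,(Schizosaccharomyces_nanus,Bombus_palustris)),(Homo_major,Mustela_arenarius)),Solenopsis_nanus),(Carpinus_sapiens,(Streptococcus_litoralis,(Sinapis_albus,Cedrus_elegans)))))).
That clade also contains Apis_domesticus, Macaca_major, Martes_minor, Pinus_sapiens, Rattus_niger, Turdus_rubra, which are not in the proposed group, so the group is not monophyletic.

No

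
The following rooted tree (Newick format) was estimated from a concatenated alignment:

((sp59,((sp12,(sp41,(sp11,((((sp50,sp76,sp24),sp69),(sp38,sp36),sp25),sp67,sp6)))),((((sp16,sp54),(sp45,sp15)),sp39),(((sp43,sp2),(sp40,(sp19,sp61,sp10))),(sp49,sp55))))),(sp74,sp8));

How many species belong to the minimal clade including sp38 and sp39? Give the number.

25

The MRCA of sp38 and sp39 is the node subtending ((sp12,(sp41,(sp11,((((sp50,sp76,sp24),sp69),(sp38,sp36),sp25),sp67,sp6)))),((((sp16,sp54),(sp45,sp15)),sp39),(((sp43,sp2),(sp40,(sp19,sp61,sp10))),(sp49,sp55)))).
That clade contains 25 terminal taxa: sp10, sp11, sp12, sp15, sp16, sp19, sp2, sp24, sp25, sp36, sp38, sp39, sp40, sp41, sp43, sp45, sp49, sp50, sp54, sp55, sp6, sp61, sp67, sp69, sp76.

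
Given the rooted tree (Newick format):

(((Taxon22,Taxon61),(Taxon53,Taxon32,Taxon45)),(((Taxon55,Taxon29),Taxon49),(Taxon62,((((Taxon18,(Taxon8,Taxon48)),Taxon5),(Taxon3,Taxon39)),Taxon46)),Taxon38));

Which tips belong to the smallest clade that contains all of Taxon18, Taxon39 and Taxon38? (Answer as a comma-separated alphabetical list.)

Taxon18, Taxon29, Taxon3, Taxon38, Taxon39, Taxon46, Taxon48, Taxon49, Taxon5, Taxon55, Taxon62, Taxon8

Tracing Taxon18: it sits inside (Taxon18,(Taxon8,Taxon48)).
Tracing Taxon39: it sits inside (Taxon3,Taxon39).
Tracing Taxon38: it sits inside (((Taxon55,Taxon29),Taxon49),(Taxon62,((((Taxon18,(Taxon8,Taxon48)),Taxon5),(Taxon3,Taxon39)),Taxon46)),Taxon38).
The smallest clade enclosing all 3 is (((Taxon55,Taxon29),Taxon49),(Taxon62,((((Taxon18,(Taxon8,Taxon48)),Taxon5),(Taxon3,Taxon39)),Taxon46)),Taxon38); the answer is its 12 terminal taxa in alphabetical order.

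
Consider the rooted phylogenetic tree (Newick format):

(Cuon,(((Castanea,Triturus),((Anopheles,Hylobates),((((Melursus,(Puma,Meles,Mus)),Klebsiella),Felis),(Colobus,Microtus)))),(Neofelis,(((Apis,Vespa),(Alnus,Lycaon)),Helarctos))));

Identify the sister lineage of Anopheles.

Anopheles attaches to the tree at the node subtending (Anopheles,Hylobates).
The other lineage descending from that same node — the sister group — is the single tip Hylobates.

Hylobates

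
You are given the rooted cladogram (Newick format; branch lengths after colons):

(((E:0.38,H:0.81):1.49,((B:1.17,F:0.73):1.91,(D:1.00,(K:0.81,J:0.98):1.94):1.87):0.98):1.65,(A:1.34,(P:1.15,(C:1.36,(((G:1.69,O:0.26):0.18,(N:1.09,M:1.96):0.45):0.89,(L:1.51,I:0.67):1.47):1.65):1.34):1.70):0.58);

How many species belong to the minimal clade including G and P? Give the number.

The MRCA of G and P is the node subtending (P,(C,(((G,O),(N,M)),(L,I)))).
That clade contains 8 terminal taxa: C, G, I, L, M, N, O, P.

8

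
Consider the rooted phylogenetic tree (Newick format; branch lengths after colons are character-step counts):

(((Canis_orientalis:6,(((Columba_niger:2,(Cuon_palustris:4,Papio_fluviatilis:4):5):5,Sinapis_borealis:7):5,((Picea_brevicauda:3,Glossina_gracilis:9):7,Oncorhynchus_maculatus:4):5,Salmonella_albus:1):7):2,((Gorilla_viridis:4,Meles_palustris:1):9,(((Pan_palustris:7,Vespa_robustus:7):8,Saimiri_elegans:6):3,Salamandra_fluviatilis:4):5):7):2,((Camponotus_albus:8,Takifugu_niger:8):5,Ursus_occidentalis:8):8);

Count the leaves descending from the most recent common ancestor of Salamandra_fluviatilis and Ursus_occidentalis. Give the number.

The MRCA of Salamandra_fluviatilis and Ursus_occidentalis is the root, so the clade is the entire tree.
That clade contains 18 terminal taxa: Camponotus_albus, Canis_orientalis, Columba_niger, Cuon_palustris, Glossina_gracilis, Gorilla_viridis, Meles_palustris, Oncorhynchus_maculatus, Pan_palustris, Papio_fluviatilis, Picea_brevicauda, Saimiri_elegans, Salamandra_fluviatilis, Salmonella_albus, Sinapis_borealis, Takifugu_niger, Ursus_occidentalis, Vespa_robustus.

18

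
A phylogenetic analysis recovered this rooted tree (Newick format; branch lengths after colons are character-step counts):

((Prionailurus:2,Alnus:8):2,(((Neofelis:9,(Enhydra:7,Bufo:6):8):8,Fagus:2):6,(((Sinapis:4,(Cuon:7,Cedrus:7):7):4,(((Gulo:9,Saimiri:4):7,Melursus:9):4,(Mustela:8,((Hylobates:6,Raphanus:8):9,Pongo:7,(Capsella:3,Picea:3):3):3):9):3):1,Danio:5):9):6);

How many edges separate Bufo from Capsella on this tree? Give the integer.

11

The MRCA of Bufo and Capsella is the node subtending (((Neofelis,(Enhydra,Bufo)),Fagus),(((Sinapis,(Cuon,Cedrus)),(((Gulo,Saimiri),Melursus),(Mustela,((Hylobates,Raphanus),Pongo,(Capsella,Picea))))),Danio)).
From Bufo up to that node: 4 branches. From Capsella up to the same node: 7 branches. Total: 4 + 7 = 11.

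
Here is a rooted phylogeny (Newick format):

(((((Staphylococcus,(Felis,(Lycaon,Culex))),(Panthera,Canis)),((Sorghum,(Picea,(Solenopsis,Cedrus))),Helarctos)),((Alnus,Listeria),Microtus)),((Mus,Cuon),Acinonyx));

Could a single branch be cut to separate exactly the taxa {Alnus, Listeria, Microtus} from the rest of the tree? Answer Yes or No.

The most recent common ancestor of these taxa subtends ((Alnus,Listeria),Microtus).
That clade has exactly 3 tips — every listed taxon and nothing else — so the group is monophyletic.

Yes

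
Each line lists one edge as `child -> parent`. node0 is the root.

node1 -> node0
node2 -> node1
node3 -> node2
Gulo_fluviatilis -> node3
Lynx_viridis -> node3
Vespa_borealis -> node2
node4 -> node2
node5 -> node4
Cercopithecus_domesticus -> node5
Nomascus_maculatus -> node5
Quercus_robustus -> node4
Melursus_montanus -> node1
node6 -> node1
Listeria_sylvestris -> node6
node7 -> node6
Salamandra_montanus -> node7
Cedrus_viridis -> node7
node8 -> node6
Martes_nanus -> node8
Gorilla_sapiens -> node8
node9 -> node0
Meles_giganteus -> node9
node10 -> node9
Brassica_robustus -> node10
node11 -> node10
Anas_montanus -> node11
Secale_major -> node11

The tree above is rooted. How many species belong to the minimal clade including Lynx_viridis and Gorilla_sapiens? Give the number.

The MRCA of Lynx_viridis and Gorilla_sapiens is the node subtending (((Gulo_fluviatilis,Lynx_viridis),Vespa_borealis,((Cercopithecus_domesticus,Nomascus_maculatus),Quercus_robustus)),Melursus_montanus,(Listeria_sylvestris,(Salamandra_montanus,Cedrus_viridis),(Martes_nanus,Gorilla_sapiens))).
That clade contains 12 terminal taxa: Cedrus_viridis, Cercopithecus_domesticus, Gorilla_sapiens, Gulo_fluviatilis, Listeria_sylvestris, Lynx_viridis, Martes_nanus, Melursus_montanus, Nomascus_maculatus, Quercus_robustus, Salamandra_montanus, Vespa_borealis.

12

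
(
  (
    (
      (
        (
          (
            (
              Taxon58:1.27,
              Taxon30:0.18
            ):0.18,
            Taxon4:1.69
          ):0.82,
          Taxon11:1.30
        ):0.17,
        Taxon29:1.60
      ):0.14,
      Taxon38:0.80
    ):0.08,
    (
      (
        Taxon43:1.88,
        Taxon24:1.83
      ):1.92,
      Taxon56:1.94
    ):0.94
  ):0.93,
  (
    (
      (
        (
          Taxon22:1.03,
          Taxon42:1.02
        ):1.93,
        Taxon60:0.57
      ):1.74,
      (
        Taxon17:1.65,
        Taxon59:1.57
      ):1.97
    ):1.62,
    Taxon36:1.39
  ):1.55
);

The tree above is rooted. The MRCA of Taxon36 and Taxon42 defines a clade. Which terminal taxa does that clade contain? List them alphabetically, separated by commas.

Taxon17, Taxon22, Taxon36, Taxon42, Taxon59, Taxon60

Tracing Taxon36: it sits inside ((((Taxon22,Taxon42),Taxon60),(Taxon17,Taxon59)),Taxon36).
Tracing Taxon42: it sits inside (Taxon22,Taxon42).
The smallest clade enclosing both is ((((Taxon22,Taxon42),Taxon60),(Taxon17,Taxon59)),Taxon36); the answer is its 6 terminal taxa in alphabetical order.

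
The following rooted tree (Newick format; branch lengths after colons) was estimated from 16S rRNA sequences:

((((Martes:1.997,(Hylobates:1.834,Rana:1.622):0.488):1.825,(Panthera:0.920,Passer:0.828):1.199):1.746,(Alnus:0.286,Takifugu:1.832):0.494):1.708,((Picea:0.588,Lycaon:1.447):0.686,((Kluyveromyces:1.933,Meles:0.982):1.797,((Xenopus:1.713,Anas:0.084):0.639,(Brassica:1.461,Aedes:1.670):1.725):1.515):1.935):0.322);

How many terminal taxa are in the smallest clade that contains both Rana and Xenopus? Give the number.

The MRCA of Rana and Xenopus is the root, so the clade is the entire tree.
That clade contains 15 terminal taxa: Aedes, Alnus, Anas, Brassica, Hylobates, Kluyveromyces, Lycaon, Martes, Meles, Panthera, Passer, Picea, Rana, Takifugu, Xenopus.

15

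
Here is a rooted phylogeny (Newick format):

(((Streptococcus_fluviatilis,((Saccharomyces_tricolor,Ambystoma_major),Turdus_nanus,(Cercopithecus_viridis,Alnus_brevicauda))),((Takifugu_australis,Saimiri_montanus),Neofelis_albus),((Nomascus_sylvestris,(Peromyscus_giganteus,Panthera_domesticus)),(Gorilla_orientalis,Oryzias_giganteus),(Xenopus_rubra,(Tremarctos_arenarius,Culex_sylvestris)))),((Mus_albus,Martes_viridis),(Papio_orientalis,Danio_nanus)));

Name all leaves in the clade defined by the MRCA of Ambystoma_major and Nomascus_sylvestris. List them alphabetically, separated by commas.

Alnus_brevicauda, Ambystoma_major, Cercopithecus_viridis, Culex_sylvestris, Gorilla_orientalis, Neofelis_albus, Nomascus_sylvestris, Oryzias_giganteus, Panthera_domesticus, Peromyscus_giganteus, Saccharomyces_tricolor, Saimiri_montanus, Streptococcus_fluviatilis, Takifugu_australis, Tremarctos_arenarius, Turdus_nanus, Xenopus_rubra

Tracing Ambystoma_major: it sits inside (Saccharomyces_tricolor,Ambystoma_major).
Tracing Nomascus_sylvestris: it sits inside (Nomascus_sylvestris,(Peromyscus_giganteus,Panthera_domesticus)).
The smallest clade enclosing both is ((Streptococcus_fluviatilis,((Saccharomyces_tricolor,Ambystoma_major),Turdus_nanus,(Cercopithecus_viridis,Alnus_brevicauda))),((Takifugu_australis,Saimiri_montanus),Neofelis_albus),((Nomascus_sylvestris,(Peromyscus_giganteus,Panthera_domesticus)),(Gorilla_orientalis,Oryzias_giganteus),(Xenopus_rubra,(Tremarctos_arenarius,Culex_sylvestris)))); the answer is its 17 terminal taxa in alphabetical order.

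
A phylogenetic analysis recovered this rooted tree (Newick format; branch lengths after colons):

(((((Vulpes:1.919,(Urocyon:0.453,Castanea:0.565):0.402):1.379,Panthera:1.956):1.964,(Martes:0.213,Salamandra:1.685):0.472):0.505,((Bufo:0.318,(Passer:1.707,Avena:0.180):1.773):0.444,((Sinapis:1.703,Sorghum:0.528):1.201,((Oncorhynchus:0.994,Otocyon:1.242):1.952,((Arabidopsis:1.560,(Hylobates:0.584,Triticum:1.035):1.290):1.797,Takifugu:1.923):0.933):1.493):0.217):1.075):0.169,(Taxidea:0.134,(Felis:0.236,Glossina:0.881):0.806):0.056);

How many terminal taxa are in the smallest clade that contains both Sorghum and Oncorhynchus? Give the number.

The MRCA of Sorghum and Oncorhynchus is the node subtending ((Sinapis,Sorghum),((Oncorhynchus,Otocyon),((Arabidopsis,(Hylobates,Triticum)),Takifugu))).
That clade contains 8 terminal taxa: Arabidopsis, Hylobates, Oncorhynchus, Otocyon, Sinapis, Sorghum, Takifugu, Triticum.

8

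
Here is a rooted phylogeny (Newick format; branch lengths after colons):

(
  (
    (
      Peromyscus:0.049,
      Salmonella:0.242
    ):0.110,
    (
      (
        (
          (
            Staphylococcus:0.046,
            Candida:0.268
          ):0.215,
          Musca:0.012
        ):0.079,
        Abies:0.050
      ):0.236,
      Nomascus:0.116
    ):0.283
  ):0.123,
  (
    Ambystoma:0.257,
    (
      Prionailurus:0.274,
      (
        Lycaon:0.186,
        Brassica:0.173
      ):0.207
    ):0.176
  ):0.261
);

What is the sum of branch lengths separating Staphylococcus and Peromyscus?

The path runs Staphylococcus → … → MRCA → … → Peromyscus; the MRCA is the node subtending ((Peromyscus,Salmonella),((((Staphylococcus,Candida),Musca),Abies),Nomascus)).
Branch lengths along that path: 0.046 + 0.215 + 0.079 + 0.236 + 0.283 + 0.110 + 0.049 = 1.018.

1.018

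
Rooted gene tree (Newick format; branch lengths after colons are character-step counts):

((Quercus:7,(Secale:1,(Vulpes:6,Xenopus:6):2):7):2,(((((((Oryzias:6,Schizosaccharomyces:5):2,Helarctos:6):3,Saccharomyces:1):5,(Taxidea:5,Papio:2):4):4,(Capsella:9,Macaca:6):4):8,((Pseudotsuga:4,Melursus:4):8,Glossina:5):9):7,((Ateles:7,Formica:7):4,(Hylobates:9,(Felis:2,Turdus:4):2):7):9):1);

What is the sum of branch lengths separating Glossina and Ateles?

The path runs Glossina → … → MRCA → … → Ateles; the MRCA is the node subtending (((((((Oryzias,Schizosaccharomyces),Helarctos),Saccharomyces),(Taxidea,Papio)),(Capsella,Macaca)),((Pseudotsuga,Melursus),Glossina)),((Ateles,Formica),(Hylobates,(Felis,Turdus)))).
Branch lengths along that path: 5 + 9 + 7 + 9 + 4 + 7 = 41.

41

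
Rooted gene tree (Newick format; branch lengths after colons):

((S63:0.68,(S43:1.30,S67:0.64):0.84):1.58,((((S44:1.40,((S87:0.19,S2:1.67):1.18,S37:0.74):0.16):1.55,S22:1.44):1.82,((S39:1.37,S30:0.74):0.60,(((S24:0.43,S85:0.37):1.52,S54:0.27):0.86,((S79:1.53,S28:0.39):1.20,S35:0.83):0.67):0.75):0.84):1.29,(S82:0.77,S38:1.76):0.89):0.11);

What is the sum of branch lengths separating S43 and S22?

The path runs S43 → … → MRCA → … → S22; the MRCA is the root of the tree.
Branch lengths along that path: 1.30 + 0.84 + 1.58 + 0.11 + 1.29 + 1.82 + 1.44 = 8.38.

8.38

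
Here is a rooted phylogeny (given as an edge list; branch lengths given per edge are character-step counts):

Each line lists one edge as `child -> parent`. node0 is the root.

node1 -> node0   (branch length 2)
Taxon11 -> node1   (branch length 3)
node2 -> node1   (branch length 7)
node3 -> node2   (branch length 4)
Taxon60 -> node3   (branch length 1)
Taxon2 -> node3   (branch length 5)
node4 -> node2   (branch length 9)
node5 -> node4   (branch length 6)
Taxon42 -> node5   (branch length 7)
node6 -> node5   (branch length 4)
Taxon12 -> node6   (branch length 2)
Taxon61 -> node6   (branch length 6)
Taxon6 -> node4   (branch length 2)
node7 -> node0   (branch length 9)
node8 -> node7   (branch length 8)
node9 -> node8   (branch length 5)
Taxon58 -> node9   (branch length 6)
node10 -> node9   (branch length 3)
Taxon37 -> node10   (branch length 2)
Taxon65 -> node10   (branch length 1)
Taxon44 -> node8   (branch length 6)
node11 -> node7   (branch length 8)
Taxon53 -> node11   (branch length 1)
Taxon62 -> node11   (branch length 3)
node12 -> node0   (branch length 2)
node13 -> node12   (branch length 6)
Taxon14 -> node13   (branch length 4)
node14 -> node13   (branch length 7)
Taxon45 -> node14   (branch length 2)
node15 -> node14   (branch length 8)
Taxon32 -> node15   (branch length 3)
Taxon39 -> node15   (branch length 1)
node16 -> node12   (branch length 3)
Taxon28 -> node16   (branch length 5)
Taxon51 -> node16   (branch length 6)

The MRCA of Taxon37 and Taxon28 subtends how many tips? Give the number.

The MRCA of Taxon37 and Taxon28 is the root, so the clade is the entire tree.
That clade contains 19 terminal taxa: Taxon11, Taxon12, Taxon14, Taxon2, Taxon28, Taxon32, Taxon37, Taxon39, Taxon42, Taxon44, Taxon45, Taxon51, Taxon53, Taxon58, Taxon6, Taxon60, Taxon61, Taxon62, Taxon65.

19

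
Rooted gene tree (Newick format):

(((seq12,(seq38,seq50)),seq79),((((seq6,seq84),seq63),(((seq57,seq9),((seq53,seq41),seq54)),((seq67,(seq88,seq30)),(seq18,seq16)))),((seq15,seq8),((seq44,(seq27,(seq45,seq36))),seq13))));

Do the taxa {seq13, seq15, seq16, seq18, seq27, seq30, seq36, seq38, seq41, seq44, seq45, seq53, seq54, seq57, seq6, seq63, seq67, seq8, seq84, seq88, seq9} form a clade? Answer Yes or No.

No

The MRCA of the listed taxa is the root, so the smallest clade containing them is the whole tree.
That clade also contains seq12, seq50, seq79, which are not in the proposed group, so the group is not monophyletic.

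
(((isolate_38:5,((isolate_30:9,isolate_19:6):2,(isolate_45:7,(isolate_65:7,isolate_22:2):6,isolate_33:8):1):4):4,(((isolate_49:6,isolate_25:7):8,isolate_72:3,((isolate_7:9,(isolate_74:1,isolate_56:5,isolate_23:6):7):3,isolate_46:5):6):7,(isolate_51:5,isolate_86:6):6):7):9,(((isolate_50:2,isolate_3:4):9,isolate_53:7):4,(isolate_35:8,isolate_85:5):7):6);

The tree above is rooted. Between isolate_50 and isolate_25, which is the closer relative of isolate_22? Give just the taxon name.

isolate_25

The MRCA of isolate_22 and isolate_25 subtends ((isolate_38,((isolate_30,isolate_19),(isolate_45,(isolate_65,isolate_22),isolate_33))),(((isolate_49,isolate_25),isolate_72,((isolate_7,(isolate_74,isolate_56,isolate_23)),isolate_46)),(isolate_51,isolate_86))) (17 taxa).
The MRCA of isolate_22 and isolate_50 is the root, subtending the entire tree (22 taxa).
The first is nested inside the second, so isolate_22 shares a more recent common ancestor with isolate_25.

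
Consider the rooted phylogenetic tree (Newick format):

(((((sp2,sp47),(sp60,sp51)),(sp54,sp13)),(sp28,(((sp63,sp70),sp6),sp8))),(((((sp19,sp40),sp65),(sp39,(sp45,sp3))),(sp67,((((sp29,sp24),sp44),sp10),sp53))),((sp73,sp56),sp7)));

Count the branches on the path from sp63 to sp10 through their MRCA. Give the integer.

12

The MRCA of sp63 and sp10 is the root of the tree.
From sp63 up to that node: 6 branches. From sp10 up to the same node: 6 branches. Total: 6 + 6 = 12.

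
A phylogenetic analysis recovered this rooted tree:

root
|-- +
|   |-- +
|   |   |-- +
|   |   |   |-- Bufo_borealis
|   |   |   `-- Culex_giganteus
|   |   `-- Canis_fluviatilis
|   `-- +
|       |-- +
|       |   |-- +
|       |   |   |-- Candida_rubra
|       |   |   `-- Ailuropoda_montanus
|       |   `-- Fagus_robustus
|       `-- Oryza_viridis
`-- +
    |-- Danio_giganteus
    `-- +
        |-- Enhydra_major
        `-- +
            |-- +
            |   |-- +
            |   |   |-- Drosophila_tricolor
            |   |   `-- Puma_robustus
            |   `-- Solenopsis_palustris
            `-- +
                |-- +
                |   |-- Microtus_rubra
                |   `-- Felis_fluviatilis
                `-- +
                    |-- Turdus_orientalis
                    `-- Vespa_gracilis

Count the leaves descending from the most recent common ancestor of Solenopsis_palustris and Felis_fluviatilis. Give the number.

The MRCA of Solenopsis_palustris and Felis_fluviatilis is the node subtending (((Drosophila_tricolor,Puma_robustus),Solenopsis_palustris),((Microtus_rubra,Felis_fluviatilis),(Turdus_orientalis,Vespa_gracilis))).
That clade contains 7 terminal taxa: Drosophila_tricolor, Felis_fluviatilis, Microtus_rubra, Puma_robustus, Solenopsis_palustris, Turdus_orientalis, Vespa_gracilis.

7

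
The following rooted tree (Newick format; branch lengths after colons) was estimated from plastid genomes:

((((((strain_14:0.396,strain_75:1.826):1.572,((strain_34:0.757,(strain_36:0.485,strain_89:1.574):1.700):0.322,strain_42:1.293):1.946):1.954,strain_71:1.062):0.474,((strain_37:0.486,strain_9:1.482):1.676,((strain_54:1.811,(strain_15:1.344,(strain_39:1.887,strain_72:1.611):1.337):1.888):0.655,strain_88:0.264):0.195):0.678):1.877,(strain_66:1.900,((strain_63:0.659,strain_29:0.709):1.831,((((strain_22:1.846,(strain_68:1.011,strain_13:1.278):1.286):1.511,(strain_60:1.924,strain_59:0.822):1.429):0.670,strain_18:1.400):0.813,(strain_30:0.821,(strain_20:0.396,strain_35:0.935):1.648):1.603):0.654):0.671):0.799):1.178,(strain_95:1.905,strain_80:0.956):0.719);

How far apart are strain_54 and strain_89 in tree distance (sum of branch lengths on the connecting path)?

The path runs strain_54 → … → MRCA → … → strain_89; the MRCA is the node subtending ((((strain_14,strain_75),((strain_34,(strain_36,strain_89)),strain_42)),strain_71),((strain_37,strain_9),((strain_54,(strain_15,(strain_39,strain_72))),strain_88))).
Branch lengths along that path: 1.811 + 0.655 + 0.195 + 0.678 + 0.474 + 1.954 + 1.946 + 0.322 + 1.700 + 1.574 = 11.309.

11.309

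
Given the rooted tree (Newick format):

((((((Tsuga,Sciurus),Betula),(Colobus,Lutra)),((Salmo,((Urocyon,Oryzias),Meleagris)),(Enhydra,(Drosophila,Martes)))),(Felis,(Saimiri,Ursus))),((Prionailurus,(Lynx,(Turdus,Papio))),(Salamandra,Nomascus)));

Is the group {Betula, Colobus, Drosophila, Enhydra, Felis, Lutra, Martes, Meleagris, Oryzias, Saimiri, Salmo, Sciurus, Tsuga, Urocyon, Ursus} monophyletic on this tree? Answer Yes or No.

Yes

The most recent common ancestor of these taxa subtends (((((Tsuga,Sciurus),Betula),(Colobus,Lutra)),((Salmo,((Urocyon,Oryzias),Meleagris)),(Enhydra,(Drosophila,Martes)))),(Felis,(Saimiri,Ursus))).
That clade has exactly 15 tips — every listed taxon and nothing else — so the group is monophyletic.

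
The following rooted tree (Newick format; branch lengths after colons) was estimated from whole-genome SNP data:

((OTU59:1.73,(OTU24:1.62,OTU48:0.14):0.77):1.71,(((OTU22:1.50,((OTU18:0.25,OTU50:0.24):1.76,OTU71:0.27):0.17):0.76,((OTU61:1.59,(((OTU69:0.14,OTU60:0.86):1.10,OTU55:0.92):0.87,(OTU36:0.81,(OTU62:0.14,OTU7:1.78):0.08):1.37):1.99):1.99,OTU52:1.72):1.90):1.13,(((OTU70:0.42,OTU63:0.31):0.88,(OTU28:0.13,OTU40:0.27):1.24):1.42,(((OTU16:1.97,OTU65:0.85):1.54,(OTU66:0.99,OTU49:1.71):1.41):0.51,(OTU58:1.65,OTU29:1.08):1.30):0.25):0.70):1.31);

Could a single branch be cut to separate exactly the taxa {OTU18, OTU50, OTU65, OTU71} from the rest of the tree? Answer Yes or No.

No

The MRCA of the listed taxa subtends (((OTU22,((OTU18,OTU50),OTU71)),((OTU61,(((OTU69,OTU60),OTU55),(OTU36,(OTU62,OTU7)))),OTU52)),(((OTU70,OTU63),(OTU28,OTU40)),(((OTU16,OTU65),(OTU66,OTU49)),(OTU58,OTU29)))).
That clade also contains OTU16, OTU22, OTU28, OTU29, OTU36, OTU40, OTU49, OTU52, OTU55, OTU58, OTU60, OTU61, OTU62, OTU63, OTU66, OTU69, OTU7, OTU70, which are not in the proposed group, so the group is not monophyletic.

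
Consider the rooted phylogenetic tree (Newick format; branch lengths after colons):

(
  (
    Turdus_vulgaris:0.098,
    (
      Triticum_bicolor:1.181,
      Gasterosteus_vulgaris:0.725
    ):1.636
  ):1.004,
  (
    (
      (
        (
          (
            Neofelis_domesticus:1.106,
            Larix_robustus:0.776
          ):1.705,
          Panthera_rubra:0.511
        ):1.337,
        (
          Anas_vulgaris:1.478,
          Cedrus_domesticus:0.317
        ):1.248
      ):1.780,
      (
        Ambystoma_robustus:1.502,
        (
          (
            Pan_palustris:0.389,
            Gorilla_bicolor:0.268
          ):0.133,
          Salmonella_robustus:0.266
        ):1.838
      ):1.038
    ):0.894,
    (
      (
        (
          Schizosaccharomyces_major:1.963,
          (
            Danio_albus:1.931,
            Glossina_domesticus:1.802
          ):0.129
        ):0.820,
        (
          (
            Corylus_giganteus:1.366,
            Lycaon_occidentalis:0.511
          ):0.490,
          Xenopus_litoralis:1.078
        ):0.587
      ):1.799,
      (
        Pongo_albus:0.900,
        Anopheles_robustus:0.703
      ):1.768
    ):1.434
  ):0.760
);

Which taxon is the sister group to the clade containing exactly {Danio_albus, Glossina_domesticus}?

Schizosaccharomyces_major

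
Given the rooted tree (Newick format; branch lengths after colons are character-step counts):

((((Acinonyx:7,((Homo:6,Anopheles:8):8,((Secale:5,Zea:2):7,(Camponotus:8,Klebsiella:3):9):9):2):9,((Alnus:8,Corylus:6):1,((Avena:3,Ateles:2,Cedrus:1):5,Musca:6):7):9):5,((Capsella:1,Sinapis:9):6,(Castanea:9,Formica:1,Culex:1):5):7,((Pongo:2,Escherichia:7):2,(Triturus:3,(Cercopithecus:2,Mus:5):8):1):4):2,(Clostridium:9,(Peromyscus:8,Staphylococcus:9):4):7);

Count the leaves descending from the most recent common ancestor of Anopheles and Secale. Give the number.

6

The MRCA of Anopheles and Secale is the node subtending ((Homo,Anopheles),((Secale,Zea),(Camponotus,Klebsiella))).
That clade contains 6 terminal taxa: Anopheles, Camponotus, Homo, Klebsiella, Secale, Zea.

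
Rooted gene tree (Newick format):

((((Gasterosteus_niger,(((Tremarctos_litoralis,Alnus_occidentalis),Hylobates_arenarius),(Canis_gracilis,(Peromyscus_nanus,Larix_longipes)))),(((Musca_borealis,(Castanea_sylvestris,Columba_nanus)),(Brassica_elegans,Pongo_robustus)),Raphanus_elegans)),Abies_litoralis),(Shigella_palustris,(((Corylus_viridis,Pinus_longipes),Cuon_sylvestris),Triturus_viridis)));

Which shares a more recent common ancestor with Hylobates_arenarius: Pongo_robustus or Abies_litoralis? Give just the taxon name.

The MRCA of Hylobates_arenarius and Pongo_robustus subtends ((Gasterosteus_niger,(((Tremarctos_litoralis,Alnus_occidentalis),Hylobates_arenarius),(Canis_gracilis,(Peromyscus_nanus,Larix_longipes)))),(((Musca_borealis,(Castanea_sylvestris,Columba_nanus)),(Brassica_elegans,Pongo_robustus)),Raphanus_elegans)) (13 taxa).
The MRCA of Hylobates_arenarius and Abies_litoralis subtends (((Gasterosteus_niger,(((Tremarctos_litoralis,Alnus_occidentalis),Hylobates_arenarius),(Canis_gracilis,(Peromyscus_nanus,Larix_longipes)))),(((Musca_borealis,(Castanea_sylvestris,Columba_nanus)),(Brassica_elegans,Pongo_robustus)),Raphanus_elegans)),Abies_litoralis) (14 taxa).
The first is nested inside the second, so Hylobates_arenarius shares a more recent common ancestor with Pongo_robustus.

Pongo_robustus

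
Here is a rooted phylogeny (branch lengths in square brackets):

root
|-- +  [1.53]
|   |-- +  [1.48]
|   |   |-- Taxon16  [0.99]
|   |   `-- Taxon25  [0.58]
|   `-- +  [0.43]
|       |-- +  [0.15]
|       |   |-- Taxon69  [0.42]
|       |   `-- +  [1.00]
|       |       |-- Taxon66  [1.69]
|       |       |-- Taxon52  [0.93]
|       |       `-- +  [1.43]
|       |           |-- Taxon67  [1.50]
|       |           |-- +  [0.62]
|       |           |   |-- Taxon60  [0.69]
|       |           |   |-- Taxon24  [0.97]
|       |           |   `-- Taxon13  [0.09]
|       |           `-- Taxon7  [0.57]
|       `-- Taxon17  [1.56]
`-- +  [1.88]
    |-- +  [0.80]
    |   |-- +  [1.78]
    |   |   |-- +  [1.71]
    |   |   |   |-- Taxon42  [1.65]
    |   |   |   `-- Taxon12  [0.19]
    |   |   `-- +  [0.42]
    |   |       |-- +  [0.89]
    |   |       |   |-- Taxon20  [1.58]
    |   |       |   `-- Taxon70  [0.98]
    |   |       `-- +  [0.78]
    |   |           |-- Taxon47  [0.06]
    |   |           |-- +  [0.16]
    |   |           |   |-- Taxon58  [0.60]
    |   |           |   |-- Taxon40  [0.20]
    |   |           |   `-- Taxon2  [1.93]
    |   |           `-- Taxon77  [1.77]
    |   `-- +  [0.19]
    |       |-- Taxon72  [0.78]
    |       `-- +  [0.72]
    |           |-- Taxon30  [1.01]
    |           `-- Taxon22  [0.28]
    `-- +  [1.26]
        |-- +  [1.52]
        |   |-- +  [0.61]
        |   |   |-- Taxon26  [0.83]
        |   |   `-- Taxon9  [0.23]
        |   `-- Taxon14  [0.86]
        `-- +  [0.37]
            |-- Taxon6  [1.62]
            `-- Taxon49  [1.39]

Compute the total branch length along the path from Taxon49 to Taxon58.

7.56

The path runs Taxon49 → … → MRCA → … → Taxon58; the MRCA is the node subtending ((((Taxon42,Taxon12),((Taxon20,Taxon70),(Taxon47,(Taxon58,Taxon40,Taxon2),Taxon77))),(Taxon72,(Taxon30,Taxon22))),(((Taxon26,Taxon9),Taxon14),(Taxon6,Taxon49))).
Branch lengths along that path: 1.39 + 0.37 + 1.26 + 0.80 + 1.78 + 0.42 + 0.78 + 0.16 + 0.60 = 7.56.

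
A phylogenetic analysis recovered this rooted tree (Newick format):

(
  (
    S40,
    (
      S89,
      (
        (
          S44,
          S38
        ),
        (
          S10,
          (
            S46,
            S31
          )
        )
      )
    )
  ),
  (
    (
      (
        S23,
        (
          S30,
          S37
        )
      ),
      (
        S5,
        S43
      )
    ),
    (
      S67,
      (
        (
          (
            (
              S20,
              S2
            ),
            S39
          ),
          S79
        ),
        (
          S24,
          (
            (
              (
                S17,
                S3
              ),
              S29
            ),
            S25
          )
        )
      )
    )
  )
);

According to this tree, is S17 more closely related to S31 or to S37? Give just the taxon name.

The MRCA of S17 and S37 subtends (((S23,(S30,S37)),(S5,S43)),(S67,((((S20,S2),S39),S79),(S24,(((S17,S3),S29),S25))))) (15 taxa).
The MRCA of S17 and S31 is the root, subtending the entire tree (22 taxa).
The first is nested inside the second, so S17 shares a more recent common ancestor with S37.

S37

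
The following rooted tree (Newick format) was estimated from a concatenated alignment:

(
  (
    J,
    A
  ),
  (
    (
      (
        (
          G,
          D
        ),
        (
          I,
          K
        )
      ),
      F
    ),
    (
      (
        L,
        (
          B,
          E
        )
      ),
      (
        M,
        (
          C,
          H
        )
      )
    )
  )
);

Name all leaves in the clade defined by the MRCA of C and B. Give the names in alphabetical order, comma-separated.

Tracing C: it sits inside (C,H).
Tracing B: it sits inside (B,E).
The smallest clade enclosing both is ((L,(B,E)),(M,(C,H))); the answer is its 6 terminal taxa in alphabetical order.

B, C, E, H, L, M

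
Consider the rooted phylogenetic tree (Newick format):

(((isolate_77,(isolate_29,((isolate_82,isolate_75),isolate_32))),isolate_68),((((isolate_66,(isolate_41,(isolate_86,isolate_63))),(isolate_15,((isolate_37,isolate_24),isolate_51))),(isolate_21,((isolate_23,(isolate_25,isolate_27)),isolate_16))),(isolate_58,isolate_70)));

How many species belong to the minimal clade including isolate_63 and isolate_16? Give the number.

13

The MRCA of isolate_63 and isolate_16 is the node subtending (((isolate_66,(isolate_41,(isolate_86,isolate_63))),(isolate_15,((isolate_37,isolate_24),isolate_51))),(isolate_21,((isolate_23,(isolate_25,isolate_27)),isolate_16))).
That clade contains 13 terminal taxa: isolate_15, isolate_16, isolate_21, isolate_23, isolate_24, isolate_25, isolate_27, isolate_37, isolate_41, isolate_51, isolate_63, isolate_66, isolate_86.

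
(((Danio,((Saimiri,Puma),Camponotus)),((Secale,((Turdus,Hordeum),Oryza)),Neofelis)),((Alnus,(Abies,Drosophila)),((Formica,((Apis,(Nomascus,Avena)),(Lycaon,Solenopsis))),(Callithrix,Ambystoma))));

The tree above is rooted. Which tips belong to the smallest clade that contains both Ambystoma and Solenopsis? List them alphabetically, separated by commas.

Tracing Ambystoma: it sits inside (Callithrix,Ambystoma).
Tracing Solenopsis: it sits inside (Lycaon,Solenopsis).
The smallest clade enclosing both is ((Formica,((Apis,(Nomascus,Avena)),(Lycaon,Solenopsis))),(Callithrix,Ambystoma)); the answer is its 8 terminal taxa in alphabetical order.

Ambystoma, Apis, Avena, Callithrix, Formica, Lycaon, Nomascus, Solenopsis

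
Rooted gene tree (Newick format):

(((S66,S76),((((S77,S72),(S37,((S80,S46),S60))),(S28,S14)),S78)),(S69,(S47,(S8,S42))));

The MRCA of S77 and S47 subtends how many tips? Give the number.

The MRCA of S77 and S47 is the root, so the clade is the entire tree.
That clade contains 15 terminal taxa: S14, S28, S37, S42, S46, S47, S60, S66, S69, S72, S76, S77, S78, S8, S80.

15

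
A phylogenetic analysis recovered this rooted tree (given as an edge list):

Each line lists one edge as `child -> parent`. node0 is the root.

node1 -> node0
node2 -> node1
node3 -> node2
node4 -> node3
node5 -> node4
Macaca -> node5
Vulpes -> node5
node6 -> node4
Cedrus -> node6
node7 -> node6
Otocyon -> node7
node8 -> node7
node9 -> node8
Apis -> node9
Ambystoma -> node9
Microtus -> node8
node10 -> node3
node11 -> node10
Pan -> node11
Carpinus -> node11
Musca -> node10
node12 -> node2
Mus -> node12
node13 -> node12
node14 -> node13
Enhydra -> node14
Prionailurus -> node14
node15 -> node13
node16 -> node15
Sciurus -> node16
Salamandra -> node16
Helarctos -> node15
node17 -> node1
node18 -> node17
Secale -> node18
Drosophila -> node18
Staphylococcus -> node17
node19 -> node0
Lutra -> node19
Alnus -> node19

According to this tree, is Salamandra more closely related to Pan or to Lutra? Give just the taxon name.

Pan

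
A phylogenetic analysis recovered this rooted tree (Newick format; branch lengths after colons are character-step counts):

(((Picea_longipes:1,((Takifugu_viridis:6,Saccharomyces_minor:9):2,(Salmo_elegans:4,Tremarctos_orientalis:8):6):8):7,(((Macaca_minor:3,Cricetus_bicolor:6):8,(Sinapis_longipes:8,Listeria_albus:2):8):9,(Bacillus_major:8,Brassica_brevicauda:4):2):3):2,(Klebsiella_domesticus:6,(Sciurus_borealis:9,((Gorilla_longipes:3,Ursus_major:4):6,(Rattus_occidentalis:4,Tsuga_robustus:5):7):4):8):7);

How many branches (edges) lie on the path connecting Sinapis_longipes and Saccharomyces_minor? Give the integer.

8

The MRCA of Sinapis_longipes and Saccharomyces_minor is the node subtending ((Picea_longipes,((Takifugu_viridis,Saccharomyces_minor),(Salmo_elegans,Tremarctos_orientalis))),(((Macaca_minor,Cricetus_bicolor),(Sinapis_longipes,Listeria_albus)),(Bacillus_major,Brassica_brevicauda))).
From Sinapis_longipes up to that node: 4 branches. From Saccharomyces_minor up to the same node: 4 branches. Total: 4 + 4 = 8.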